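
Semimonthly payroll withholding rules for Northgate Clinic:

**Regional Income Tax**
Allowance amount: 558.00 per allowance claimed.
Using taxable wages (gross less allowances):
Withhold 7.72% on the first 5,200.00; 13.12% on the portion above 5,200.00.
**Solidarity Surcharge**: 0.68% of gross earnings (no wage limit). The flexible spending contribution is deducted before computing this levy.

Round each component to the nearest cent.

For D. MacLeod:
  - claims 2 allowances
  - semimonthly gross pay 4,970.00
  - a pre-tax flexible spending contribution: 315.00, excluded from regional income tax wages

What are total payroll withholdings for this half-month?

304.86

Regional Income Tax: taxable = 4,970.00 − 315.00 − 2×558.00 = 3,539.00
  7.72% × 3,539.00 = 273.21
Solidarity Surcharge: 0.68% × 4,655.00 = 31.65
Total: 273.21 + 31.65 = 304.86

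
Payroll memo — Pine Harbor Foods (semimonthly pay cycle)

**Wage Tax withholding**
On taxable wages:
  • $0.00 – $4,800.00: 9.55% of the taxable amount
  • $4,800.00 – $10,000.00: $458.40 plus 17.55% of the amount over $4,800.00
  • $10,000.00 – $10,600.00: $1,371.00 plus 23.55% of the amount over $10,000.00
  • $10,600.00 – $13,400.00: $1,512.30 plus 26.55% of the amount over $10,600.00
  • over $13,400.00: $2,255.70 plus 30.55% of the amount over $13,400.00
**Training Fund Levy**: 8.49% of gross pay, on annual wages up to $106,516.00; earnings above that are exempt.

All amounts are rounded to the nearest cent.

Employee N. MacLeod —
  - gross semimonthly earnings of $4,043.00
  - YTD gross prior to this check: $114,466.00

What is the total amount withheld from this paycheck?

Wage Tax: taxable = $4,043.00
  9.55% × $4,043.00 = $386.11
Training Fund Levy: YTD $114,466.00 ≥ cap $106,516.00 → $0.00
Total: $386.11 + $0.00 = $386.11

$386.11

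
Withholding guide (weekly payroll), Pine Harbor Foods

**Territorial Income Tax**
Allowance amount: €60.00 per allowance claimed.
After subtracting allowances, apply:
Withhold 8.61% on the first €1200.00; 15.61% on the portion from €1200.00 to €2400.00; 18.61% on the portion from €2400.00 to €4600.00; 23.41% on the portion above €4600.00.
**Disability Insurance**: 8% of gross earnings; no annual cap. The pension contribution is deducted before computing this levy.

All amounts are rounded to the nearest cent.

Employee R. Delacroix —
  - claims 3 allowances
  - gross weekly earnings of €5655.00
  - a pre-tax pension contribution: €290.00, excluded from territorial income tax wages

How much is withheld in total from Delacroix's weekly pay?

€1266.21

Territorial Income Tax: taxable = €5655.00 − €290.00 − 3×€60.00 = €5185.00
  €700.06 + 23.41% × (€5185.00 − €4600.00) = €700.06 + 23.41% × €585.00 = €837.01
Disability Insurance: 8% × €5365.00 = €429.20
Total: €837.01 + €429.20 = €1266.21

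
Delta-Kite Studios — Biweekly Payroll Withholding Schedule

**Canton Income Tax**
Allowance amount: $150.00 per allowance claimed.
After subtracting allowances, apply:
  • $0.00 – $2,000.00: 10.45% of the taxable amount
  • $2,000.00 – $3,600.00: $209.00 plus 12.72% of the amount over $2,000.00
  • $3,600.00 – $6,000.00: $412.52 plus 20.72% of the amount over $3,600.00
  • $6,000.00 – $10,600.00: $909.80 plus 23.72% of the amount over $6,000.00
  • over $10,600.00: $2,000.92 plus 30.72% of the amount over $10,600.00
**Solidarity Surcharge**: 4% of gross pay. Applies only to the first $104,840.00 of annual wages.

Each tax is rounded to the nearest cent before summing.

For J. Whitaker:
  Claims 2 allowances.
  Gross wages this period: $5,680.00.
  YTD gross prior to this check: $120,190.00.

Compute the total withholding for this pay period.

Canton Income Tax: taxable = $5,680.00 − 2×$150.00 = $5,380.00
  $412.52 + 20.72% × ($5,380.00 − $3,600.00) = $412.52 + 20.72% × $1,780.00 = $781.34
Solidarity Surcharge: YTD $120,190.00 ≥ cap $104,840.00 → $0.00
Total: $781.34 + $0.00 = $781.34

$781.34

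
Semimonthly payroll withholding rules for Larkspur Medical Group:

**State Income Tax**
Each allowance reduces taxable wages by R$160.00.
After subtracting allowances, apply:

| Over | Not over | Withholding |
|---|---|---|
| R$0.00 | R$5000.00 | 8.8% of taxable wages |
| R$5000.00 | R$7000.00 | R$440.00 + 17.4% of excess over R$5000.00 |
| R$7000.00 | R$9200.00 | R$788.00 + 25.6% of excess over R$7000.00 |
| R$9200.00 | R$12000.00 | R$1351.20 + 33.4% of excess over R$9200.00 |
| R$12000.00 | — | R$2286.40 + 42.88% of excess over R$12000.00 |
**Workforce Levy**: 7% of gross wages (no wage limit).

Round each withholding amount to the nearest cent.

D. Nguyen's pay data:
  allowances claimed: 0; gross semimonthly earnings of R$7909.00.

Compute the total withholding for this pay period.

R$1574.33

State Income Tax: taxable = R$7909.00
  R$788.00 + 25.6% × (R$7909.00 − R$7000.00) = R$788.00 + 25.6% × R$909.00 = R$1020.70
Workforce Levy: 7% × R$7909.00 = R$553.63
Total: R$1020.70 + R$553.63 = R$1574.33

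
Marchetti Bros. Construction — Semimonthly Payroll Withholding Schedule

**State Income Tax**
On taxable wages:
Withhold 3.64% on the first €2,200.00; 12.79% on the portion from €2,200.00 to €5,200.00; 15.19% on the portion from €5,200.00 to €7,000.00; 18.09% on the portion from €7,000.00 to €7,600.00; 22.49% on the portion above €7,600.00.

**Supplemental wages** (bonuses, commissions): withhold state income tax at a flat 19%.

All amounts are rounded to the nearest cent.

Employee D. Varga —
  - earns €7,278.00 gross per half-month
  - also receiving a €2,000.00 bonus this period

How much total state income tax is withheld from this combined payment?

State Income Tax: taxable = €7,278.00
  €737.20 + 18.09% × (€7,278.00 − €7,000.00) = €737.20 + 18.09% × €278.00 = €787.49
Supplemental (19% flat on bonus): 19% × €2,000.00 = €380.00
Total state income tax: €787.49 + €380.00 = €1,167.49

€1,167.49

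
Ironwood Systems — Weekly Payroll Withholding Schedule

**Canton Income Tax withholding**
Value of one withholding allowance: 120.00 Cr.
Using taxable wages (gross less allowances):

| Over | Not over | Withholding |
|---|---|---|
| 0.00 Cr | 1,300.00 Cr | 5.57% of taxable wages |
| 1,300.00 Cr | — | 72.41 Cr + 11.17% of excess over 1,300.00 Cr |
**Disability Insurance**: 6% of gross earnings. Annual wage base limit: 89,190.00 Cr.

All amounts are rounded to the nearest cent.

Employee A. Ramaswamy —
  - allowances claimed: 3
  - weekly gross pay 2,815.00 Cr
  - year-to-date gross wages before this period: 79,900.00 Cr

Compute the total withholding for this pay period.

Canton Income Tax: taxable = 2,815.00 Cr − 3×120.00 Cr = 2,455.00 Cr
  72.41 Cr + 11.17% × (2,455.00 Cr − 1,300.00 Cr) = 72.41 Cr + 11.17% × 1,155.00 Cr = 201.42 Cr
Disability Insurance: 6% × 2,815.00 Cr = 168.90 Cr
Total: 201.42 Cr + 168.90 Cr = 370.32 Cr

370.32 Cr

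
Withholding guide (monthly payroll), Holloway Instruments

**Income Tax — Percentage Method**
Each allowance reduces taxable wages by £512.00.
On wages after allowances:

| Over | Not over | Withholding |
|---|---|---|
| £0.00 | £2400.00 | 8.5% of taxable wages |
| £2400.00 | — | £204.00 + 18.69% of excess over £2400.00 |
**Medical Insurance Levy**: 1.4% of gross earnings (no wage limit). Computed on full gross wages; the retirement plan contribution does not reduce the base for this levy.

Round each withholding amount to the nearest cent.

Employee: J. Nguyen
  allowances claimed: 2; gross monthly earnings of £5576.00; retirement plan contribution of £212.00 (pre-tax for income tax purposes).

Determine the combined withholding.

£644.65

Income Tax: taxable = £5576.00 − £212.00 − 2×£512.00 = £4340.00
  £204.00 + 18.69% × (£4340.00 − £2400.00) = £204.00 + 18.69% × £1940.00 = £566.59
Medical Insurance Levy: 1.4% × £5576.00 = £78.06
Total: £566.59 + £78.06 = £644.65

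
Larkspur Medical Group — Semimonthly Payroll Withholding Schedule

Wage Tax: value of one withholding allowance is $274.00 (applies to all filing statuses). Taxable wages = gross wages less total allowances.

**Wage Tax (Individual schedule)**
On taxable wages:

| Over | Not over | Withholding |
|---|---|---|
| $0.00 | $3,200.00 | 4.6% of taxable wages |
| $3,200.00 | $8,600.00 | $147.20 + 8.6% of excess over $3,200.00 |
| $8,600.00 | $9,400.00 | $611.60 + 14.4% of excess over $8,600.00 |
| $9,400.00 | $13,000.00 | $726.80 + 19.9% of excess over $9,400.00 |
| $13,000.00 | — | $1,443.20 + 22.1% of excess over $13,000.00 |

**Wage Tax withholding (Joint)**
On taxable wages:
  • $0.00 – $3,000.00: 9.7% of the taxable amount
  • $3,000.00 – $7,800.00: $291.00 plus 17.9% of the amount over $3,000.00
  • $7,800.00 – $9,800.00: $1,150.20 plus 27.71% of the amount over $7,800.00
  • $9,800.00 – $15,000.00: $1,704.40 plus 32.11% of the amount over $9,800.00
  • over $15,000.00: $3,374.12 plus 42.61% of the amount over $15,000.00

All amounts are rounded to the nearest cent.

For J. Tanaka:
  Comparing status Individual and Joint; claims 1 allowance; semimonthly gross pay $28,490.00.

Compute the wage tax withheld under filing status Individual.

Wage Tax (Individual): taxable = $28,490.00 − 1×$274.00 = $28,216.00
  $1,443.20 + 22.1% × ($28,216.00 − $13,000.00) = $1,443.20 + 22.1% × $15,216.00 = $4,805.94

$4,805.94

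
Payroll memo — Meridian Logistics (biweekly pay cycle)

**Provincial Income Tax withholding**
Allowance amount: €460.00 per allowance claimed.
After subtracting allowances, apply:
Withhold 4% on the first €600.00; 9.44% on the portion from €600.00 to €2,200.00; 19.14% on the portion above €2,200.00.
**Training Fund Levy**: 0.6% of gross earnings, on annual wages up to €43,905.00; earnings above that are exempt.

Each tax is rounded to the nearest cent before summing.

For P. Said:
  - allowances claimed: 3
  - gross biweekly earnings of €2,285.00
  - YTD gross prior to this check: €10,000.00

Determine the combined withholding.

€66.50

Provincial Income Tax: taxable = €2,285.00 − 3×€460.00 = €905.00
  €24.00 + 9.44% × (€905.00 − €600.00) = €24.00 + 9.44% × €305.00 = €52.79
Training Fund Levy: 0.6% × €2,285.00 = €13.71
Total: €52.79 + €13.71 = €66.50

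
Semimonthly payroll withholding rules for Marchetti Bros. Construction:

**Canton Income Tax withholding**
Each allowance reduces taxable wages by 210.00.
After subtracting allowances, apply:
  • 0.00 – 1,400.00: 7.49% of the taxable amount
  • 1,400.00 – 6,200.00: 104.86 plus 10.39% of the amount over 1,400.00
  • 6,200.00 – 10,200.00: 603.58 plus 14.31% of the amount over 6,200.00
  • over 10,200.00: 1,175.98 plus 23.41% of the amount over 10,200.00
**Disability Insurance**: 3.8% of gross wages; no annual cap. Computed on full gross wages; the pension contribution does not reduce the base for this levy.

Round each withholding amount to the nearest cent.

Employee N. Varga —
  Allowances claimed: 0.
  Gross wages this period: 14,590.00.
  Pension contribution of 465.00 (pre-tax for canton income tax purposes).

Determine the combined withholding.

Canton Income Tax: taxable = 14,590.00 − 465.00 = 14,125.00
  1,175.98 + 23.41% × (14,125.00 − 10,200.00) = 1,175.98 + 23.41% × 3,925.00 = 2,094.82
Disability Insurance: 3.8% × 14,590.00 = 554.42
Total: 2,094.82 + 554.42 = 2,649.24

2,649.24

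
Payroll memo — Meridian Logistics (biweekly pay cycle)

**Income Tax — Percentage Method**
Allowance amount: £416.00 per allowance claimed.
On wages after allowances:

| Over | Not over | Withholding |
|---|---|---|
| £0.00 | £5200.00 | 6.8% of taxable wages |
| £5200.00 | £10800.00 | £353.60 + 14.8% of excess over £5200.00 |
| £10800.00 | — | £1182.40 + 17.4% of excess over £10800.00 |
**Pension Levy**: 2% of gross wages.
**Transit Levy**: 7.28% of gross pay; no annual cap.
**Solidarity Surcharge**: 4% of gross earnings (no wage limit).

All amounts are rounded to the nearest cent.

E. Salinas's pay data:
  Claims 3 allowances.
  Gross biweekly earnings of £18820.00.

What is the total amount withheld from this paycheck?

£4860.03

Income Tax: taxable = £18820.00 − 3×£416.00 = £17572.00
  £1182.40 + 17.4% × (£17572.00 − £10800.00) = £1182.40 + 17.4% × £6772.00 = £2360.73
Pension Levy: 2% × £18820.00 = £376.40
Transit Levy: 7.28% × £18820.00 = £1370.10
Solidarity Surcharge: 4% × £18820.00 = £752.80
Total: £2360.73 + £376.40 + £1370.10 + £752.80 = £4860.03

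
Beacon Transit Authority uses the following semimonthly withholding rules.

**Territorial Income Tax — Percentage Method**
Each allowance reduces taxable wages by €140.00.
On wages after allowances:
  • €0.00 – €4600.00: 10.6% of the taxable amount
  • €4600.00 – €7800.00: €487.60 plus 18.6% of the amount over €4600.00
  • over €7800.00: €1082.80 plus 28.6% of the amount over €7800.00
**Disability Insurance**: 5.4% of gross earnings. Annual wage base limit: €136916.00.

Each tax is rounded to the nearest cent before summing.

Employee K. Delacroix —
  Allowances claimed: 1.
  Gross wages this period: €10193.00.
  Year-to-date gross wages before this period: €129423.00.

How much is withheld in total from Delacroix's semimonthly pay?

Territorial Income Tax: taxable = €10193.00 − 1×€140.00 = €10053.00
  €1082.80 + 28.6% × (€10053.00 − €7800.00) = €1082.80 + 28.6% × €2253.00 = €1727.16
Disability Insurance: cap €136916.00 − YTD €129423.00 = €7493.00 subject; 5.4% × €7493.00 = €404.62
Total: €1727.16 + €404.62 = €2131.78

€2131.78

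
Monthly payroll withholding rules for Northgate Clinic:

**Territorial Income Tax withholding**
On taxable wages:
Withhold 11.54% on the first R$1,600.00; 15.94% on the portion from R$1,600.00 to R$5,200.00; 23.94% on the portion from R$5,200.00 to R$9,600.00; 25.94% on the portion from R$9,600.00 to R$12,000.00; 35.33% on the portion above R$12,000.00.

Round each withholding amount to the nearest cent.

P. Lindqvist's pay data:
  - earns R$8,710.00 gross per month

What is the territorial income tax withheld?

R$1,598.77

Territorial Income Tax: taxable = R$8,710.00
  R$758.48 + 23.94% × (R$8,710.00 − R$5,200.00) = R$758.48 + 23.94% × R$3,510.00 = R$1,598.77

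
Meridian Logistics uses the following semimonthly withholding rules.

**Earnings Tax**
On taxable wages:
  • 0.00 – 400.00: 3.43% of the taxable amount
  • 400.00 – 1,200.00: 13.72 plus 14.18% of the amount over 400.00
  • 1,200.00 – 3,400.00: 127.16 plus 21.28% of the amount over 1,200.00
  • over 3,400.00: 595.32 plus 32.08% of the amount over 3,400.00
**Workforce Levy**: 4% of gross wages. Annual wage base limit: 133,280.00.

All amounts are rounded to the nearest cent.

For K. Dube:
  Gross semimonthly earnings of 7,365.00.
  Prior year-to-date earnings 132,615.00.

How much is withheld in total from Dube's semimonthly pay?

1,893.89

Earnings Tax: taxable = 7,365.00
  595.32 + 32.08% × (7,365.00 − 3,400.00) = 595.32 + 32.08% × 3,965.00 = 1,867.29
Workforce Levy: cap 133,280.00 − YTD 132,615.00 = 665.00 subject; 4% × 665.00 = 26.60
Total: 1,867.29 + 26.60 = 1,893.89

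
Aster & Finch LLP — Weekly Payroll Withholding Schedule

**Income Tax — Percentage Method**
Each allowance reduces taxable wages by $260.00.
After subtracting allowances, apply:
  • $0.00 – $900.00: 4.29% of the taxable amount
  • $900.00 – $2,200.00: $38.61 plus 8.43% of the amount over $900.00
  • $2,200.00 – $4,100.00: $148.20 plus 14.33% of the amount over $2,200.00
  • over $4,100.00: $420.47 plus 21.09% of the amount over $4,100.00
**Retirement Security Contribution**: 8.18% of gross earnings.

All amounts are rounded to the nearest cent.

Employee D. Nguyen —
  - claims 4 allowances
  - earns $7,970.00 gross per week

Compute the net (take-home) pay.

$6,300.73

Income Tax: taxable = $7,970.00 − 4×$260.00 = $6,930.00
  $420.47 + 21.09% × ($6,930.00 − $4,100.00) = $420.47 + 21.09% × $2,830.00 = $1,017.32
Retirement Security Contribution: 8.18% × $7,970.00 = $651.95
Total withheld: $1,017.32 + $651.95 = $1,669.27
Net pay: $7,970.00 − $1,669.27 = $6,300.73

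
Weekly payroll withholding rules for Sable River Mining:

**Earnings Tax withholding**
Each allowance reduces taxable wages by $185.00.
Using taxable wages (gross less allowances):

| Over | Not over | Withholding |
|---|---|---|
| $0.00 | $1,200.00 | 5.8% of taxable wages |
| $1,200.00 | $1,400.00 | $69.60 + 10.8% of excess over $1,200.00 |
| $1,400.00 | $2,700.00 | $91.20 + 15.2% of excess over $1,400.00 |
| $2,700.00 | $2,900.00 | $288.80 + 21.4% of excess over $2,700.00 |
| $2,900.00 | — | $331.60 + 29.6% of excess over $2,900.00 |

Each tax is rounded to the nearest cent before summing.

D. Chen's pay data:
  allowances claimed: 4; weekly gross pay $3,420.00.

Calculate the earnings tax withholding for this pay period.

Earnings Tax: taxable = $3,420.00 − 4×$185.00 = $2,680.00
  $91.20 + 15.2% × ($2,680.00 − $1,400.00) = $91.20 + 15.2% × $1,280.00 = $285.76

$285.76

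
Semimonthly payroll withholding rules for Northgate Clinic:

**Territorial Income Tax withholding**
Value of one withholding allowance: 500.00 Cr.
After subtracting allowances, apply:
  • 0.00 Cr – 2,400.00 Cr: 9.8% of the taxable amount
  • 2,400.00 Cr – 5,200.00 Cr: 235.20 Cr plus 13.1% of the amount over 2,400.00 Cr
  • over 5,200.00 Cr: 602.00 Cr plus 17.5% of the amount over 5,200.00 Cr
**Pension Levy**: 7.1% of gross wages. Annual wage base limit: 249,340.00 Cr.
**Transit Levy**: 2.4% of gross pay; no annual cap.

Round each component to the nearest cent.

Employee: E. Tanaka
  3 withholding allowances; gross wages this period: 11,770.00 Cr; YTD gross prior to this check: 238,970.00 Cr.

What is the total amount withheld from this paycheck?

Territorial Income Tax: taxable = 11,770.00 Cr − 3×500.00 Cr = 10,270.00 Cr
  602.00 Cr + 17.5% × (10,270.00 Cr − 5,200.00 Cr) = 602.00 Cr + 17.5% × 5,070.00 Cr = 1,489.25 Cr
Pension Levy: cap 249,340.00 Cr − YTD 238,970.00 Cr = 10,370.00 Cr subject; 7.1% × 10,370.00 Cr = 736.27 Cr
Transit Levy: 2.4% × 11,770.00 Cr = 282.48 Cr
Total: 1,489.25 Cr + 736.27 Cr + 282.48 Cr = 2,508.00 Cr

2,508.00 Cr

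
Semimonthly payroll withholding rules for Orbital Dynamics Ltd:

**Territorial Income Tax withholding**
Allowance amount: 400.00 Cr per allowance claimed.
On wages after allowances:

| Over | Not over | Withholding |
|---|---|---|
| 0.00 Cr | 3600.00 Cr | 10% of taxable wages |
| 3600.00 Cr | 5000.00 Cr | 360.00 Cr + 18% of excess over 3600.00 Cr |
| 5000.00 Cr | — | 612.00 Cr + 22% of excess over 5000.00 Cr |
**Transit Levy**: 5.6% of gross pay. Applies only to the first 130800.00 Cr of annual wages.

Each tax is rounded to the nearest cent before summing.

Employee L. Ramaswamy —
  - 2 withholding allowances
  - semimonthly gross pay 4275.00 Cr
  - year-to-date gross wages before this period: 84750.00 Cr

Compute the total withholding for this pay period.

586.90 Cr

Territorial Income Tax: taxable = 4275.00 Cr − 2×400.00 Cr = 3475.00 Cr
  10% × 3475.00 Cr = 347.50 Cr
Transit Levy: 5.6% × 4275.00 Cr = 239.40 Cr
Total: 347.50 Cr + 239.40 Cr = 586.90 Cr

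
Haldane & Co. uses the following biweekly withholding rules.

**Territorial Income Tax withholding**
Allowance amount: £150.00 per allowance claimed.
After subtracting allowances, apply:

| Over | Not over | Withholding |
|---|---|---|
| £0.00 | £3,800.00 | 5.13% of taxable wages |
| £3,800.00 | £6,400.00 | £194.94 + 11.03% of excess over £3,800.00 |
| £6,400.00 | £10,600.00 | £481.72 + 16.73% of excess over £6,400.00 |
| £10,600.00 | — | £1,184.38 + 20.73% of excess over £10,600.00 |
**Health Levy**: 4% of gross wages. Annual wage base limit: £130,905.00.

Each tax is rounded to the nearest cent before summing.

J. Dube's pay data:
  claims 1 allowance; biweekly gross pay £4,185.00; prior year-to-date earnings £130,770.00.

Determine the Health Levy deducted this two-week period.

Health Levy: cap £130,905.00 − YTD £130,770.00 = £135.00 subject; 4% × £135.00 = £5.40

£5.40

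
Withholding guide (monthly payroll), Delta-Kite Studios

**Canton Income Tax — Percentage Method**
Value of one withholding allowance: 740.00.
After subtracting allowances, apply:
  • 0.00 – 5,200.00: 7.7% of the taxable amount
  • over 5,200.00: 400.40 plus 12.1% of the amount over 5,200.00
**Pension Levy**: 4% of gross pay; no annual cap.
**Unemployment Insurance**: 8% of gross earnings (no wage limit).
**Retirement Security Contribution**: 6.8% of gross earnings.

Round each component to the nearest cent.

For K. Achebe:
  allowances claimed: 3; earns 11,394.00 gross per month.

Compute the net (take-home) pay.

8,370.68

Canton Income Tax: taxable = 11,394.00 − 3×740.00 = 9,174.00
  400.40 + 12.1% × (9,174.00 − 5,200.00) = 400.40 + 12.1% × 3,974.00 = 881.25
Pension Levy: 4% × 11,394.00 = 455.76
Unemployment Insurance: 8% × 11,394.00 = 911.52
Retirement Security Contribution: 6.8% × 11,394.00 = 774.79
Total withheld: 881.25 + 455.76 + 911.52 + 774.79 = 3,023.32
Net pay: 11,394.00 − 3,023.32 = 8,370.68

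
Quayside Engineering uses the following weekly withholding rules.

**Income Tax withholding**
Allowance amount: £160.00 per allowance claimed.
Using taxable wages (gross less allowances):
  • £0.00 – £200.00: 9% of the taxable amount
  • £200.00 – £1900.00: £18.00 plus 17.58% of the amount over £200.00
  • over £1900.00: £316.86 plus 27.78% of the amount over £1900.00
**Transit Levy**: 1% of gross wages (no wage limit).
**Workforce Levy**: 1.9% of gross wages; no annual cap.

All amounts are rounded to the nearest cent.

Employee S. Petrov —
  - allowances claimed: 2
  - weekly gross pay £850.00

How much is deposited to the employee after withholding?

Income Tax: taxable = £850.00 − 2×£160.00 = £530.00
  £18.00 + 17.58% × (£530.00 − £200.00) = £18.00 + 17.58% × £330.00 = £76.01
Transit Levy: 1% × £850.00 = £8.50
Workforce Levy: 1.9% × £850.00 = £16.15
Total withheld: £76.01 + £8.50 + £16.15 = £100.66
Net pay: £850.00 − £100.66 = £749.34

£749.34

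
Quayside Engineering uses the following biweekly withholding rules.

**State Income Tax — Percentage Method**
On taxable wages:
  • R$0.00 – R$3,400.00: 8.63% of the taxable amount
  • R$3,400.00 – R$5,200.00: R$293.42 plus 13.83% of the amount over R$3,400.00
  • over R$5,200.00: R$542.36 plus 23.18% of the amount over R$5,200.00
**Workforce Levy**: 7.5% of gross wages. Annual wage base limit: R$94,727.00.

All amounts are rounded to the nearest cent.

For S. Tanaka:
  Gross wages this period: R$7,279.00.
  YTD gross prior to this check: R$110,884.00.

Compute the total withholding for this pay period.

R$1,024.27

State Income Tax: taxable = R$7,279.00
  R$542.36 + 23.18% × (R$7,279.00 − R$5,200.00) = R$542.36 + 23.18% × R$2,079.00 = R$1,024.27
Workforce Levy: YTD R$110,884.00 ≥ cap R$94,727.00 → R$0.00
Total: R$1,024.27 + R$0.00 = R$1,024.27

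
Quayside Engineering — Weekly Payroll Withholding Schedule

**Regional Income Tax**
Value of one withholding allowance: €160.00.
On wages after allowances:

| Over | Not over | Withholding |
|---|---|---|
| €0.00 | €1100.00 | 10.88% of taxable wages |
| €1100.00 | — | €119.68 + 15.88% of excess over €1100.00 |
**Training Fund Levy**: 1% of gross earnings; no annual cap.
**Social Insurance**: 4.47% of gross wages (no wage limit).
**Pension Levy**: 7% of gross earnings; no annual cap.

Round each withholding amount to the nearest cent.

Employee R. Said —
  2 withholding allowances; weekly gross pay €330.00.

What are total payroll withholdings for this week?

Regional Income Tax: taxable = €330.00 − 2×€160.00 = €10.00
  10.88% × €10.00 = €1.09
Training Fund Levy: 1% × €330.00 = €3.30
Social Insurance: 4.47% × €330.00 = €14.75
Pension Levy: 7% × €330.00 = €23.10
Total: €1.09 + €3.30 + €14.75 + €23.10 = €42.24

€42.24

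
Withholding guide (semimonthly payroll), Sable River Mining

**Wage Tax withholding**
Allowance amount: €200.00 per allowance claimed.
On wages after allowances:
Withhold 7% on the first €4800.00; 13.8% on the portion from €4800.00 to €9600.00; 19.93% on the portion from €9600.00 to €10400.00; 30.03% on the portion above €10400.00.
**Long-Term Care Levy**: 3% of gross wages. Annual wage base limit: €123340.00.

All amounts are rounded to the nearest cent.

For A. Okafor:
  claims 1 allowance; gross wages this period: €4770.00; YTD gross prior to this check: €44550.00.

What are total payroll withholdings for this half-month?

€463.00

Wage Tax: taxable = €4770.00 − 1×€200.00 = €4570.00
  7% × €4570.00 = €319.90
Long-Term Care Levy: 3% × €4770.00 = €143.10
Total: €319.90 + €143.10 = €463.00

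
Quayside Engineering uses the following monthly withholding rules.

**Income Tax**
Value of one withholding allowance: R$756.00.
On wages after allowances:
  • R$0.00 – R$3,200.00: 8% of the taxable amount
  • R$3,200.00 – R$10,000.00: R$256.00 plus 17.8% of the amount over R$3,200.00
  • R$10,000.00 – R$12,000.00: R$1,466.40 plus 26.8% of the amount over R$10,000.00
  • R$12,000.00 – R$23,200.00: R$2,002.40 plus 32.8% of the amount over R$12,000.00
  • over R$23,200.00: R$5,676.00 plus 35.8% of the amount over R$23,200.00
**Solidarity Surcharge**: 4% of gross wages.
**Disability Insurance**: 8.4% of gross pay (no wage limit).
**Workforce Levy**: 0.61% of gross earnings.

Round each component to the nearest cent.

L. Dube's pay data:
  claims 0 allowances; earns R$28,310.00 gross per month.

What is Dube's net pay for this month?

Income Tax: taxable = R$28,310.00
  R$5,676.00 + 35.8% × (R$28,310.00 − R$23,200.00) = R$5,676.00 + 35.8% × R$5,110.00 = R$7,505.38
Solidarity Surcharge: 4% × R$28,310.00 = R$1,132.40
Disability Insurance: 8.4% × R$28,310.00 = R$2,378.04
Workforce Levy: 0.61% × R$28,310.00 = R$172.69
Total withheld: R$7,505.38 + R$1,132.40 + R$2,378.04 + R$172.69 = R$11,188.51
Net pay: R$28,310.00 − R$11,188.51 = R$17,121.49

R$17,121.49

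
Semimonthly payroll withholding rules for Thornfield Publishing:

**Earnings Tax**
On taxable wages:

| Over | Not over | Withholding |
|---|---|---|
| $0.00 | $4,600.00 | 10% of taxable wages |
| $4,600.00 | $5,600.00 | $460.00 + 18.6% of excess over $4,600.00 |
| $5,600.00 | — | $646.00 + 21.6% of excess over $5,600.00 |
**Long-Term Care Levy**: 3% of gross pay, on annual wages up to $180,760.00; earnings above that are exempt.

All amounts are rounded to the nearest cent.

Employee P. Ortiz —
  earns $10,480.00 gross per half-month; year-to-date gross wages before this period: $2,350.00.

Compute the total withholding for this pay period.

$2,014.48

Earnings Tax: taxable = $10,480.00
  $646.00 + 21.6% × ($10,480.00 − $5,600.00) = $646.00 + 21.6% × $4,880.00 = $1,700.08
Long-Term Care Levy: 3% × $10,480.00 = $314.40
Total: $1,700.08 + $314.40 = $2,014.48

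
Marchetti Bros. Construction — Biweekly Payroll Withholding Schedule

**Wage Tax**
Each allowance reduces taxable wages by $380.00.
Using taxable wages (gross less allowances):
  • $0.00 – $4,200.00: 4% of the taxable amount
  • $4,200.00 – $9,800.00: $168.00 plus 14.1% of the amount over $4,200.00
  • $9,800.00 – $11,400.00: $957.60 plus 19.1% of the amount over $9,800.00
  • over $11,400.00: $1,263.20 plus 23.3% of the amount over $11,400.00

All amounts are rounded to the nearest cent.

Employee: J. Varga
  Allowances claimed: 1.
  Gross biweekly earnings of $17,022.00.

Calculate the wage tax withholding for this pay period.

$2,484.59

Wage Tax: taxable = $17,022.00 − 1×$380.00 = $16,642.00
  $1,263.20 + 23.3% × ($16,642.00 − $11,400.00) = $1,263.20 + 23.3% × $5,242.00 = $2,484.59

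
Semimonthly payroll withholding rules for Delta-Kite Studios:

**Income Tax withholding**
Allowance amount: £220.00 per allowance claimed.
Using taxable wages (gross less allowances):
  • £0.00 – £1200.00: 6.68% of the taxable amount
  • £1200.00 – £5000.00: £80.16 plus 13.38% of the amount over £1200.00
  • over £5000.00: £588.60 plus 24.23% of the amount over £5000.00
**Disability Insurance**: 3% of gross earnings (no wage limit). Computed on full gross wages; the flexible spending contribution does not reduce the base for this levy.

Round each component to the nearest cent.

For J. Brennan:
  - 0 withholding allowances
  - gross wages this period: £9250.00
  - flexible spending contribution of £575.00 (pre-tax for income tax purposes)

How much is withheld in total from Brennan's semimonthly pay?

Income Tax: taxable = £9250.00 − £575.00 = £8675.00
  £588.60 + 24.23% × (£8675.00 − £5000.00) = £588.60 + 24.23% × £3675.00 = £1479.05
Disability Insurance: 3% × £9250.00 = £277.50
Total: £1479.05 + £277.50 = £1756.55

£1756.55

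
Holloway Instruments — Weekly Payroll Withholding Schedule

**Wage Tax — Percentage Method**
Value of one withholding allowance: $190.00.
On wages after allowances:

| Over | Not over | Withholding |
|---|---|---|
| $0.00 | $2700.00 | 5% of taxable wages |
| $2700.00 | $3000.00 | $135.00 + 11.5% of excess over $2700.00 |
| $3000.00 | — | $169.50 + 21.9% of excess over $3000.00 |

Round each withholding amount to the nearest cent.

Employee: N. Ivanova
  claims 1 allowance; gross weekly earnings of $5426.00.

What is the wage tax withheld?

Wage Tax: taxable = $5426.00 − 1×$190.00 = $5236.00
  $169.50 + 21.9% × ($5236.00 − $3000.00) = $169.50 + 21.9% × $2236.00 = $659.18

$659.18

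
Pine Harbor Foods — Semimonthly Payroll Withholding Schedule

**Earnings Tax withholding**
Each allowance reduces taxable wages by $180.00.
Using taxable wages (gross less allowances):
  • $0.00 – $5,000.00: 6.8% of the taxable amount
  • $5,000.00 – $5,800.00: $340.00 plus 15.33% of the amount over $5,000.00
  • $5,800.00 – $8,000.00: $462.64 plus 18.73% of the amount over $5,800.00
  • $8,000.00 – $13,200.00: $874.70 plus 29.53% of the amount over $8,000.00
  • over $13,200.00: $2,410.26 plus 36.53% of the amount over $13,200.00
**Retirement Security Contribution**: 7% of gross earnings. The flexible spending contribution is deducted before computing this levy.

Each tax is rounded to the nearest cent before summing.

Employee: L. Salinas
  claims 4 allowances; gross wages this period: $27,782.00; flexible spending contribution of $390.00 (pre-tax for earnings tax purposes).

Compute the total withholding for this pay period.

Earnings Tax: taxable = $27,782.00 − $390.00 − 4×$180.00 = $26,672.00
  $2,410.26 + 36.53% × ($26,672.00 − $13,200.00) = $2,410.26 + 36.53% × $13,472.00 = $7,331.58
Retirement Security Contribution: 7% × $27,392.00 = $1,917.44
Total: $7,331.58 + $1,917.44 = $9,249.02

$9,249.02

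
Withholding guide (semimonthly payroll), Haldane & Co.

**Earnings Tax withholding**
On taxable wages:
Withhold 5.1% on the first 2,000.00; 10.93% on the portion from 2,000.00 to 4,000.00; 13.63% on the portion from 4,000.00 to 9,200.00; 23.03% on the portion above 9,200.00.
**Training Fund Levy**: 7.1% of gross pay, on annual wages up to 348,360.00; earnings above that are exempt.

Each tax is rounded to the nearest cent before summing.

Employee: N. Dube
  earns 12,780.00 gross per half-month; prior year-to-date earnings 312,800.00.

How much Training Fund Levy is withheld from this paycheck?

Training Fund Levy: 7.1% × 12,780.00 = 907.38

907.38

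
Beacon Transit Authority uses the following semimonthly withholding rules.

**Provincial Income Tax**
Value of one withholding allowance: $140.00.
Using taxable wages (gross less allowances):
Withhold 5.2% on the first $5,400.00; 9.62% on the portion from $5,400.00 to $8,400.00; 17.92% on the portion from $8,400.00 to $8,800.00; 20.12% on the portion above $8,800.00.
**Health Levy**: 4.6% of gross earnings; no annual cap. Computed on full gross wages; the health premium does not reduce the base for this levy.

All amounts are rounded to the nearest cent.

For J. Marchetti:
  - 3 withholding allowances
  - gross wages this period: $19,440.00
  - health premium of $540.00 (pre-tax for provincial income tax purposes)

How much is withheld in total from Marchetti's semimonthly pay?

$3,482.94

Provincial Income Tax: taxable = $19,440.00 − $540.00 − 3×$140.00 = $18,480.00
  $641.08 + 20.12% × ($18,480.00 − $8,800.00) = $641.08 + 20.12% × $9,680.00 = $2,588.70
Health Levy: 4.6% × $19,440.00 = $894.24
Total: $2,588.70 + $894.24 = $3,482.94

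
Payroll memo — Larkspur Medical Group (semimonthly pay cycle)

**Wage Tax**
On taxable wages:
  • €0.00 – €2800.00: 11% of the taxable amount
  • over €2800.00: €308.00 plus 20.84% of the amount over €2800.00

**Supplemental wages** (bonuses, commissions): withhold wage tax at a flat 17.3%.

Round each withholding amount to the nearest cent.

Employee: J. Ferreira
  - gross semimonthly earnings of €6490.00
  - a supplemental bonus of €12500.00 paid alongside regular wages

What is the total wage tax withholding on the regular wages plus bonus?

Wage Tax: taxable = €6490.00
  €308.00 + 20.84% × (€6490.00 − €2800.00) = €308.00 + 20.84% × €3690.00 = €1077.00
Supplemental (17.3% flat on bonus): 17.3% × €12500.00 = €2162.50
Total wage tax: €1077.00 + €2162.50 = €3239.50

€3239.50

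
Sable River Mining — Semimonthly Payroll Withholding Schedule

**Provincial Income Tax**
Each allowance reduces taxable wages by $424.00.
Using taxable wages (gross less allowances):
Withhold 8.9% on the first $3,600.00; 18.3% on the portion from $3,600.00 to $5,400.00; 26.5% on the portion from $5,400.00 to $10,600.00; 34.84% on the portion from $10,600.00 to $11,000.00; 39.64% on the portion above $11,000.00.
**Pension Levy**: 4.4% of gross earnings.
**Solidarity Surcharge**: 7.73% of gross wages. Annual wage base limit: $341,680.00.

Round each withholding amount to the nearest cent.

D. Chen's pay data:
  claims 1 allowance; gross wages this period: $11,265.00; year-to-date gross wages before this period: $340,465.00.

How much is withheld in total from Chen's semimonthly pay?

Provincial Income Tax: taxable = $11,265.00 − 1×$424.00 = $10,841.00
  $2,027.80 + 34.84% × ($10,841.00 − $10,600.00) = $2,027.80 + 34.84% × $241.00 = $2,111.76
Pension Levy: 4.4% × $11,265.00 = $495.66
Solidarity Surcharge: cap $341,680.00 − YTD $340,465.00 = $1,215.00 subject; 7.73% × $1,215.00 = $93.92
Total: $2,111.76 + $495.66 + $93.92 = $2,701.34

$2,701.34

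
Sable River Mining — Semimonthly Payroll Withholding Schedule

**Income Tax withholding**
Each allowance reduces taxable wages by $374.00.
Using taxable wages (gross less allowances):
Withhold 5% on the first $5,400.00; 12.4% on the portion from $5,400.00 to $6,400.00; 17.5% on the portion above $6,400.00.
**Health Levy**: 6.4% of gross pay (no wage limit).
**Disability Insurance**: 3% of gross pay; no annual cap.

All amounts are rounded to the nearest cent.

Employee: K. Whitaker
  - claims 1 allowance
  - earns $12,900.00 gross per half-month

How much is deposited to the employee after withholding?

$10,221.35

Income Tax: taxable = $12,900.00 − 1×$374.00 = $12,526.00
  $394.00 + 17.5% × ($12,526.00 − $6,400.00) = $394.00 + 17.5% × $6,126.00 = $1,466.05
Health Levy: 6.4% × $12,900.00 = $825.60
Disability Insurance: 3% × $12,900.00 = $387.00
Total withheld: $1,466.05 + $825.60 + $387.00 = $2,678.65
Net pay: $12,900.00 − $2,678.65 = $10,221.35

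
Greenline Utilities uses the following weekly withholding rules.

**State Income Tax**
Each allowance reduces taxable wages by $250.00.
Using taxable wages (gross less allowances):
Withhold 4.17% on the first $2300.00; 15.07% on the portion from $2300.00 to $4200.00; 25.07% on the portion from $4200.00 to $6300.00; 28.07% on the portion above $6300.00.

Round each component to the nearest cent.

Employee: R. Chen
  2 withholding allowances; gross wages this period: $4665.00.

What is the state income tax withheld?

$376.97

State Income Tax: taxable = $4665.00 − 2×$250.00 = $4165.00
  $95.91 + 15.07% × ($4165.00 − $2300.00) = $95.91 + 15.07% × $1865.00 = $376.97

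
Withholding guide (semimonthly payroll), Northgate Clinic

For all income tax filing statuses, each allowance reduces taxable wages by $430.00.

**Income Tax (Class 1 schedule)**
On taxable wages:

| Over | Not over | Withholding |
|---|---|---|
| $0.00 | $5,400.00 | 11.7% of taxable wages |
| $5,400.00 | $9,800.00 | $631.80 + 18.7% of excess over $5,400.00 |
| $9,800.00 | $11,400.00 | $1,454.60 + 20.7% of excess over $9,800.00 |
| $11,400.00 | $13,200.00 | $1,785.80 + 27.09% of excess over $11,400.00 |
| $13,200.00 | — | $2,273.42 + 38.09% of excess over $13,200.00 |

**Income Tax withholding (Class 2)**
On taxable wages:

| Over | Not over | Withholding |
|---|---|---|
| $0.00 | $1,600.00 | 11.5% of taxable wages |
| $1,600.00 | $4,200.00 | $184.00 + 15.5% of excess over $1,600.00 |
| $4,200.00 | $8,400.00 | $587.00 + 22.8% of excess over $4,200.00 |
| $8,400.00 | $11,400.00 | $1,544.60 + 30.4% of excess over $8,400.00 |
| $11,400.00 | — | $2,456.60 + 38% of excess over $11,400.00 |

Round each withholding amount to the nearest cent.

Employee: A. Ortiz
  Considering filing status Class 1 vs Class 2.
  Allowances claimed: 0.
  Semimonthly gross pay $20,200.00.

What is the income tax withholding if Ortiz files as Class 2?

$5,800.60

Income Tax (Class 2): taxable = $20,200.00
  $2,456.60 + 38% × ($20,200.00 − $11,400.00) = $2,456.60 + 38% × $8,800.00 = $5,800.60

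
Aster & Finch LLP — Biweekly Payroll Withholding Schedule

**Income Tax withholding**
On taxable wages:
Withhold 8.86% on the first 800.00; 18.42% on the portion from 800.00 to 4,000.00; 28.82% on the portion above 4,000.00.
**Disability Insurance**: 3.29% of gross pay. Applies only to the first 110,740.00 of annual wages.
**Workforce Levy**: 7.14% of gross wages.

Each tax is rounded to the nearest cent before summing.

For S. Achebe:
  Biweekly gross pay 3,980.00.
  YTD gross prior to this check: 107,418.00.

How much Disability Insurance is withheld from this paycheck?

109.29

Disability Insurance: cap 110,740.00 − YTD 107,418.00 = 3,322.00 subject; 3.29% × 3,322.00 = 109.29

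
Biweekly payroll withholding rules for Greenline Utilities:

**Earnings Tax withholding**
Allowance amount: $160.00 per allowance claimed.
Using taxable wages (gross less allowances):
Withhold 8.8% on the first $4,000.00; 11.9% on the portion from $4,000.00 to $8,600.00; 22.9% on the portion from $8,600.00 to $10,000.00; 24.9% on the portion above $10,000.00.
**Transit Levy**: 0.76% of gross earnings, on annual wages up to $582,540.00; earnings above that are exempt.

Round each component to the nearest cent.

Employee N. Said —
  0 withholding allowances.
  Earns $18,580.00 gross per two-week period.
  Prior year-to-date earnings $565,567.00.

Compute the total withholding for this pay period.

$3,485.41

Earnings Tax: taxable = $18,580.00
  $1,220.00 + 24.9% × ($18,580.00 − $10,000.00) = $1,220.00 + 24.9% × $8,580.00 = $3,356.42
Transit Levy: cap $582,540.00 − YTD $565,567.00 = $16,973.00 subject; 0.76% × $16,973.00 = $128.99
Total: $3,356.42 + $128.99 = $3,485.41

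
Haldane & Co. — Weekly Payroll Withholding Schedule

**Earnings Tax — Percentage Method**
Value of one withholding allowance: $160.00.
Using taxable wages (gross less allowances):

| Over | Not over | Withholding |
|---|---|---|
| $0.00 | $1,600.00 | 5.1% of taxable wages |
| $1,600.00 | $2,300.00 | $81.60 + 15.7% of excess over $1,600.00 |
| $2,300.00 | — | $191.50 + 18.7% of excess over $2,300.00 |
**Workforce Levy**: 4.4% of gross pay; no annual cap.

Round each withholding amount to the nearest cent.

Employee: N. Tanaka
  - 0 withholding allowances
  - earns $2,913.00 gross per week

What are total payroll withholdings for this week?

$434.30

Earnings Tax: taxable = $2,913.00
  $191.50 + 18.7% × ($2,913.00 − $2,300.00) = $191.50 + 18.7% × $613.00 = $306.13
Workforce Levy: 4.4% × $2,913.00 = $128.17
Total: $306.13 + $128.17 = $434.30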